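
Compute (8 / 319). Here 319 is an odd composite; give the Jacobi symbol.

1

Pull out 2^3: since 319 ≡ 7 (mod 8), (2/319) = +1, so (2/319)^3 = +1.
Reached (1/319) = 1. Collecting the sign flips along the way, the symbol is +1.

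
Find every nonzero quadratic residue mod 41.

1, 2, 4, 5, 8, 9, 10, 16, 18, 20, 21, 23, 25, 31, 32, 33, 36, 37, 39, 40

Square k = 1,…,20 (k and 41−k give the same square):
1²=1, 2²=4, 3²=9, 4²=16, 5²=25, 6²=36, 7²≡8, 8²≡23, 9²≡40, 10²≡18, 11²≡39, 12²≡21, 13²≡5, 14²≡32, 15²≡20, 16²≡10, 17²≡2, 18²≡37, 19²≡33, 20²≡31 (mod 41).
So the quadratic residues mod 41 are {1, 2, 4, 5, 8, 9, 10, 16, 18, 20, 21, 23, 25, 31, 32, 33, 36, 37, 39, 40}.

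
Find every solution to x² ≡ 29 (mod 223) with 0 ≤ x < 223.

Since 223 ≡ 3 (mod 4), a square root of 29 is 29^((223+1)/4) = 29^56 mod 223.
Repeated squaring: 29^2≡172, 29^4≡148, 29^8≡50, 29^16≡47, 29^32≡202 (mod 223).
29^56 = 29^(32+16+8) ≡ 156 (mod 223).
Check: 156² = 24336 ≡ 29 (mod 223). The two roots are 67 and 156.

67, 156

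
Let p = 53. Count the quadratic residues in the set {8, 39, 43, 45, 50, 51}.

(8/53) = -1 → non-residue.
(39/53) = -1 → non-residue.
(43/53) = +1 → QR.
(45/53) = -1 → non-residue.
(50/53) = -1 → non-residue.
(51/53) = -1 → non-residue.
Total quadratic residues among the 6: 1.

1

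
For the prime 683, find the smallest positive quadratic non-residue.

2

(2/683) = −1, so 2 is the smallest positive non-residue mod 683.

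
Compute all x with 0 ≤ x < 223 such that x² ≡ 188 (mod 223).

Since 223 ≡ 3 (mod 4), a square root of 188 is 188^((223+1)/4) = 188^56 mod 223.
Repeated squaring: 188^2≡110, 188^4≡58, 188^8≡19, 188^16≡138, 188^32≡89 (mod 223).
188^56 = 188^(32+16+8) ≡ 100 (mod 223).
Check: 100² = 10000 ≡ 188 (mod 223). The two roots are 100 and 123.

100, 123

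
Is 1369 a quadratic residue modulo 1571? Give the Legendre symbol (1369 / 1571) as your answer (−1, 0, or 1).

1

Reciprocity: 1369 ≡ 1 and 1571 ≡ 3 (mod 4), so (1369/1571) = +(1571/1369).
Reduce top mod 1369: now compute (202/1369).
Pull out 2: since 1369 ≡ 1 (mod 8), (2/1369) = +1.
Reciprocity: 101 ≡ 1 and 1369 ≡ 1 (mod 4), so (101/1369) = +(1369/101).
Reduce top mod 101: now compute (56/101).
Pull out 2^3: since 101 ≡ 5 (mod 8), (2/101) = -1, so (2/101)^3 = -1.
Reciprocity: 7 ≡ 3 and 101 ≡ 1 (mod 4), so (7/101) = +(101/7).
Reduce top mod 7: now compute (3/7).
Reciprocity: 3 ≡ 3 and 7 ≡ 3 (mod 4), so (3/7) = −(7/3).
Reduce top mod 3: now compute (1/3).
Reached (1/3) = 1. Collecting the sign flips along the way, the symbol is +1.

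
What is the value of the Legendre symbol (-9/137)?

Euler's criterion: (-9/137) ≡ 128^68 (mod 137).
128^2 ≡ 81 (mod 137)
128^4 ≡ 122 (mod 137)
128^8 ≡ 88 (mod 137)
128^16 ≡ 72 (mod 137)
128^32 ≡ 115 (mod 137)
128^64 ≡ 73 (mod 137)
128^68 = 128^(64+4) ≡ 1 (mod 137).
Result is 1, so (-9/137) = 1.

1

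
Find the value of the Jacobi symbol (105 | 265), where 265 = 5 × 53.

Reciprocity: 105 ≡ 1 and 265 ≡ 1 (mod 4), so (105/265) = +(265/105).
Reduce top mod 105: now compute (55/105).
Reciprocity: 55 ≡ 3 and 105 ≡ 1 (mod 4), so (55/105) = +(105/55).
Reduce top mod 55: now compute (50/55).
Pull out 2: since 55 ≡ 7 (mod 8), (2/55) = +1.
Reciprocity: 25 ≡ 1 and 55 ≡ 3 (mod 4), so (25/55) = +(55/25).
Reduce top mod 25: now compute (5/25).
Reciprocity: 5 ≡ 1 and 25 ≡ 1 (mod 4), so (5/25) = +(25/5).
Reduce top mod 5: now compute (0/5).
Top reduces to 0: gcd > 1, so the symbol is 0.

0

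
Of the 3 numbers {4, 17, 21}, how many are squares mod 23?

(4/23) = +1 → QR.
(17/23) = -1 → non-residue.
(21/23) = -1 → non-residue.
Total quadratic residues among the 3: 1.

1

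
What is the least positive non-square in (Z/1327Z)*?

(2/1327) = +1, so 2 is a residue.
(3/1327) = −1, so 3 is the smallest positive non-residue mod 1327.

3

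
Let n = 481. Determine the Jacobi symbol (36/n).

Pull out 2^2: since 481 ≡ 1 (mod 8), (2/481) = +1, so (2/481)^2 = +1.
Reciprocity: 9 ≡ 1 and 481 ≡ 1 (mod 4), so (9/481) = +(481/9).
Reduce top mod 9: now compute (4/9).
Pull out 2^2: since 9 ≡ 1 (mod 8), (2/9) = +1, so (2/9)^2 = +1.
Reached (1/9) = 1. Collecting the sign flips along the way, the symbol is +1.

1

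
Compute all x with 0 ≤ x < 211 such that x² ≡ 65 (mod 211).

102, 109

Since 211 ≡ 3 (mod 4), a square root of 65 is 65^((211+1)/4) = 65^53 mod 211.
Repeated squaring: 65^2≡5, 65^4≡25, 65^8≡203, 65^16≡64, 65^32≡87 (mod 211).
65^53 = 65^(32+16+4+1) ≡ 109 (mod 211).
Check: 109² = 11881 ≡ 65 (mod 211). The two roots are 102 and 109.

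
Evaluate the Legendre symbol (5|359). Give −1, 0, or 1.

Reciprocity: 5 ≡ 1 and 359 ≡ 3 (mod 4), so (5/359) = +(359/5).
Reduce top mod 5: now compute (4/5).
Pull out 2^2: since 5 ≡ 5 (mod 8), (2/5) = -1, so (2/5)^2 = +1.
Reached (1/5) = 1. Collecting the sign flips along the way, the symbol is +1.

1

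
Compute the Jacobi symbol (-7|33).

First reduce: -7 ≡ 26 (mod 33).
Pull out 2: since 33 ≡ 1 (mod 8), (2/33) = +1.
Reciprocity: 13 ≡ 1 and 33 ≡ 1 (mod 4), so (13/33) = +(33/13).
Reduce top mod 13: now compute (7/13).
Reciprocity: 7 ≡ 3 and 13 ≡ 1 (mod 4), so (7/13) = +(13/7).
Reduce top mod 7: now compute (6/7).
Pull out 2: since 7 ≡ 7 (mod 8), (2/7) = +1.
Reciprocity: 3 ≡ 3 and 7 ≡ 3 (mod 4), so (3/7) = −(7/3).
Reduce top mod 3: now compute (1/3).
Reached (1/3) = 1. Collecting the sign flips along the way, the symbol is -1.

-1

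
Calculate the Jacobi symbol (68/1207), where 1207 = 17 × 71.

Pull out 2^2: since 1207 ≡ 7 (mod 8), (2/1207) = +1, so (2/1207)^2 = +1.
Reciprocity: 17 ≡ 1 and 1207 ≡ 3 (mod 4), so (17/1207) = +(1207/17).
Reduce top mod 17: now compute (0/17).
Top reduces to 0: gcd > 1, so the symbol is 0.

0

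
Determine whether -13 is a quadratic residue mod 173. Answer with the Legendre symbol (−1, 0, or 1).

First reduce: -13 ≡ 160 (mod 173).
Pull out 2^5: since 173 ≡ 5 (mod 8), (2/173) = -1, so (2/173)^5 = -1.
Reciprocity: 5 ≡ 1 and 173 ≡ 1 (mod 4), so (5/173) = +(173/5).
Reduce top mod 5: now compute (3/5).
Reciprocity: 3 ≡ 3 and 5 ≡ 1 (mod 4), so (3/5) = +(5/3).
Reduce top mod 3: now compute (2/3).
Pull out 2: since 3 ≡ 3 (mod 8), (2/3) = -1.
Reached (1/3) = 1. Collecting the sign flips along the way, the symbol is +1.

1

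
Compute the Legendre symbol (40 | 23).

-1

Euler's criterion: (40/23) ≡ 17^11 (mod 23).
17^2 ≡ 13 (mod 23)
17^4 ≡ 8 (mod 23)
17^8 ≡ 18 (mod 23)
17^11 = 17^(8+2+1) ≡ 22 (mod 23).
Result is 22 ≡ −1, so (40/23) = −1.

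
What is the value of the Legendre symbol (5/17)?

Reciprocity: 5 ≡ 1 and 17 ≡ 1 (mod 4), so (5/17) = +(17/5).
Reduce top mod 5: now compute (2/5).
Pull out 2: since 5 ≡ 5 (mod 8), (2/5) = -1.
Reached (1/5) = 1. Collecting the sign flips along the way, the symbol is -1.

-1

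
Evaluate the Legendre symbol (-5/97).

-1

Euler's criterion: (-5/97) ≡ 92^48 (mod 97).
92^2 ≡ 25 (mod 97)
92^4 ≡ 43 (mod 97)
92^8 ≡ 6 (mod 97)
92^16 ≡ 36 (mod 97)
92^32 ≡ 35 (mod 97)
92^48 = 92^(32+16) ≡ 96 (mod 97).
Result is 96 ≡ −1, so (-5/97) = −1.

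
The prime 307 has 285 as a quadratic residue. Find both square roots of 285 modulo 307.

63, 244

Since 307 ≡ 3 (mod 4), a square root of 285 is 285^((307+1)/4) = 285^77 mod 307.
Repeated squaring: 285^2≡177, 285^4≡15, 285^8≡225, 285^16≡277, 285^32≡286, 285^64≡134 (mod 307).
285^77 = 285^(64+8+4+1) ≡ 63 (mod 307).
Check: 63² = 3969 ≡ 285 (mod 307). The two roots are 63 and 244.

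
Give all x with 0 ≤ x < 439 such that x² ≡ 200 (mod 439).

210, 229

Since 439 ≡ 3 (mod 4), a square root of 200 is 200^((439+1)/4) = 200^110 mod 439.
Repeated squaring: 200^2≡51, 200^4≡406, 200^8≡211, 200^16≡182, 200^32≡199, 200^64≡91 (mod 439).
200^110 = 200^(64+32+8+4+2) ≡ 229 (mod 439).
Check: 229² = 52441 ≡ 200 (mod 439). The two roots are 210 and 229.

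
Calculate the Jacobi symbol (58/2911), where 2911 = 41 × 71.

Pull out 2: since 2911 ≡ 7 (mod 8), (2/2911) = +1.
Reciprocity: 29 ≡ 1 and 2911 ≡ 3 (mod 4), so (29/2911) = +(2911/29).
Reduce top mod 29: now compute (11/29).
Reciprocity: 11 ≡ 3 and 29 ≡ 1 (mod 4), so (11/29) = +(29/11).
Reduce top mod 11: now compute (7/11).
Reciprocity: 7 ≡ 3 and 11 ≡ 3 (mod 4), so (7/11) = −(11/7).
Reduce top mod 7: now compute (4/7).
Pull out 2^2: since 7 ≡ 7 (mod 8), (2/7) = +1, so (2/7)^2 = +1.
Reached (1/7) = 1. Collecting the sign flips along the way, the symbol is -1.

-1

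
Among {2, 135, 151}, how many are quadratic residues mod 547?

(2/547) = -1 → non-residue.
(135/547) = +1 → QR.
(151/547) = -1 → non-residue.
Total quadratic residues among the 3: 1.

1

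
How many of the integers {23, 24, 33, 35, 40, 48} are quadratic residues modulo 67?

(23/67) = +1 → QR.
(24/67) = +1 → QR.
(33/67) = +1 → QR.
(35/67) = +1 → QR.
(40/67) = +1 → QR.
(48/67) = -1 → non-residue.
Total quadratic residues among the 6: 5.

5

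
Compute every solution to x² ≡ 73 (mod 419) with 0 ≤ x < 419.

62, 357

Since 419 ≡ 3 (mod 4), a square root of 73 is 73^((419+1)/4) = 73^105 mod 419.
Repeated squaring: 73^2≡301, 73^4≡97, 73^8≡191, 73^16≡28, 73^32≡365, 73^64≡402 (mod 419).
73^105 = 73^(64+32+8+1) ≡ 62 (mod 419).
Check: 62² = 3844 ≡ 73 (mod 419). The two roots are 62 and 357.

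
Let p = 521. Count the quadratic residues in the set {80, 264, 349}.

1

(80/521) = +1 → QR.
(264/521) = -1 → non-residue.
(349/521) = -1 → non-residue.
Total quadratic residues among the 3: 1.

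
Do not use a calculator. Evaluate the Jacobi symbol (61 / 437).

-1

Reciprocity: 61 ≡ 1 and 437 ≡ 1 (mod 4), so (61/437) = +(437/61).
Reduce top mod 61: now compute (10/61).
Pull out 2: since 61 ≡ 5 (mod 8), (2/61) = -1.
Reciprocity: 5 ≡ 1 and 61 ≡ 1 (mod 4), so (5/61) = +(61/5).
Reduce top mod 5: now compute (1/5).
Reached (1/5) = 1. Collecting the sign flips along the way, the symbol is -1.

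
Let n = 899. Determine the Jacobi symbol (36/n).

1

Pull out 2^2: since 899 ≡ 3 (mod 8), (2/899) = -1, so (2/899)^2 = +1.
Reciprocity: 9 ≡ 1 and 899 ≡ 3 (mod 4), so (9/899) = +(899/9).
Reduce top mod 9: now compute (8/9).
Pull out 2^3: since 9 ≡ 1 (mod 8), (2/9) = +1, so (2/9)^3 = +1.
Reached (1/9) = 1. Collecting the sign flips along the way, the symbol is +1.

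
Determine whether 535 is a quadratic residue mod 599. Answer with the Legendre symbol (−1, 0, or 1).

-1

Euler's criterion: (535/599) ≡ 535^299 (mod 599).
535^2 ≡ 502 (mod 599)
535^4 ≡ 424 (mod 599)
535^8 ≡ 76 (mod 599)
535^16 ≡ 385 (mod 599)
535^32 ≡ 272 (mod 599)
535^64 ≡ 307 (mod 599)
535^128 ≡ 206 (mod 599)
535^256 ≡ 506 (mod 599)
535^299 = 535^(256+32+8+2+1) ≡ 598 (mod 599).
Result is 598 ≡ −1, so (535/599) = −1.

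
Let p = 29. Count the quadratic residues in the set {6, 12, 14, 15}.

1

(6/29) = +1 → QR.
(12/29) = -1 → non-residue.
(14/29) = -1 → non-residue.
(15/29) = -1 → non-residue.
Total quadratic residues among the 4: 1.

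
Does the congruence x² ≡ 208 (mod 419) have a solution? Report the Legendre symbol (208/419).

Pull out 2^4: since 419 ≡ 3 (mod 8), (2/419) = -1, so (2/419)^4 = +1.
Reciprocity: 13 ≡ 1 and 419 ≡ 3 (mod 4), so (13/419) = +(419/13).
Reduce top mod 13: now compute (3/13).
Reciprocity: 3 ≡ 3 and 13 ≡ 1 (mod 4), so (3/13) = +(13/3).
Reduce top mod 3: now compute (1/3).
Reached (1/3) = 1. Collecting the sign flips along the way, the symbol is +1.

1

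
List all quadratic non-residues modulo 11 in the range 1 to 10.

2,6,7,8,10

Square k = 1,…,5 (k and 11−k give the same square):
1²=1, 2²=4, 3²=9, 4²≡5, 5²≡3 (mod 11).
The residues are {1, 3, 4, 5, 9}; the non-residues are the remaining 5 nonzero classes.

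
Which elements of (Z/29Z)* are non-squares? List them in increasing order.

2 3 8 10 11 12 14 15 17 18 19 21 26 27

Square k = 1,…,14 (k and 29−k give the same square):
1²=1, 2²=4, 3²=9, 4²=16, 5²=25, 6²≡7, 7²≡20, 8²≡6, 9²≡23, 10²≡13, 11²≡5, 12²≡28, 13²≡24, 14²≡22 (mod 29).
The residues are {1, 4, 5, 6, 7, 9, 13, 16, 20, 22, 23, 24, 25, 28}; the non-residues are the remaining 14 nonzero classes.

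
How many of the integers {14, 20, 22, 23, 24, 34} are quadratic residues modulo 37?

(14/37) = -1 → non-residue.
(20/37) = -1 → non-residue.
(22/37) = -1 → non-residue.
(23/37) = -1 → non-residue.
(24/37) = -1 → non-residue.
(34/37) = +1 → QR.
Total quadratic residues among the 6: 1.

1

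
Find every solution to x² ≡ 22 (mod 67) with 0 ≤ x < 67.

25, 42

Since 67 ≡ 3 (mod 4), a square root of 22 is 22^((67+1)/4) = 22^17 mod 67.
Repeated squaring: 22^2≡15, 22^4≡24, 22^8≡40, 22^16≡59 (mod 67).
22^17 = 22^(16+1) ≡ 25 (mod 67).
Check: 25² = 625 ≡ 22 (mod 67). The two roots are 25 and 42.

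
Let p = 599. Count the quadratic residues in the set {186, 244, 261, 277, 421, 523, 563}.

1

(186/599) = -1 → non-residue.
(244/599) = -1 → non-residue.
(261/599) = -1 → non-residue.
(277/599) = -1 → non-residue.
(421/599) = +1 → QR.
(523/599) = -1 → non-residue.
(563/599) = -1 → non-residue.
Total quadratic residues among the 7: 1.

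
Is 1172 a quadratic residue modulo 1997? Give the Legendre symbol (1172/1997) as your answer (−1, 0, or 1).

1

Pull out 2^2: since 1997 ≡ 5 (mod 8), (2/1997) = -1, so (2/1997)^2 = +1.
Reciprocity: 293 ≡ 1 and 1997 ≡ 1 (mod 4), so (293/1997) = +(1997/293).
Reduce top mod 293: now compute (239/293).
Reciprocity: 239 ≡ 3 and 293 ≡ 1 (mod 4), so (239/293) = +(293/239).
Reduce top mod 239: now compute (54/239).
Pull out 2: since 239 ≡ 7 (mod 8), (2/239) = +1.
Reciprocity: 27 ≡ 3 and 239 ≡ 3 (mod 4), so (27/239) = −(239/27).
Reduce top mod 27: now compute (23/27).
Reciprocity: 23 ≡ 3 and 27 ≡ 3 (mod 4), so (23/27) = −(27/23).
Reduce top mod 23: now compute (4/23).
Pull out 2^2: since 23 ≡ 7 (mod 8), (2/23) = +1, so (2/23)^2 = +1.
Reached (1/23) = 1. Collecting the sign flips along the way, the symbol is +1.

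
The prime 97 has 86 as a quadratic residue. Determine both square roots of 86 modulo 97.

97 ≡ 1 (mod 4), so we find a root by search.
Trying successive values, 38² = 1444 ≡ 86 (mod 97). The other root is 97 − 38 = 59.

38, 59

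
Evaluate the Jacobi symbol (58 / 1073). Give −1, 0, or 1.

0

Pull out 2: since 1073 ≡ 1 (mod 8), (2/1073) = +1.
Reciprocity: 29 ≡ 1 and 1073 ≡ 1 (mod 4), so (29/1073) = +(1073/29).
Reduce top mod 29: now compute (0/29).
Top reduces to 0: gcd > 1, so the symbol is 0.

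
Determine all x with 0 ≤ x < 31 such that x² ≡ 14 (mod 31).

13, 18

Since 31 ≡ 3 (mod 4), a square root of 14 is 14^((31+1)/4) = 14^8 mod 31.
Repeated squaring: 14^2≡10, 14^4≡7, 14^8≡18 (mod 31).
14^8 = 14^(8) ≡ 18 (mod 31).
Check: 18² = 324 ≡ 14 (mod 31). The two roots are 13 and 18.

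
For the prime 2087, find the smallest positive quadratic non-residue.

5

(2/2087) = +1, so 2 is a residue.
(3/2087) = +1, so 3 is a residue.
(4/2087) = +1, so 4 is a residue.
(5/2087) = −1, so 5 is the smallest positive non-residue mod 2087.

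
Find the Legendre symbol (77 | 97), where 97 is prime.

-1

Euler's criterion: (77/97) ≡ 77^48 (mod 97).
77^2 ≡ 12 (mod 97)
77^4 ≡ 47 (mod 97)
77^8 ≡ 75 (mod 97)
77^16 ≡ 96 (mod 97)
77^32 ≡ 1 (mod 97)
77^48 = 77^(32+16) ≡ 96 (mod 97).
Result is 96 ≡ −1, so (77/97) = −1.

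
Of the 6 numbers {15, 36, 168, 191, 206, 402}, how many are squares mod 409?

4

(15/409) = +1 → QR.
(36/409) = +1 → QR.
(168/409) = -1 → non-residue.
(191/409) = +1 → QR.
(206/409) = +1 → QR.
(402/409) = -1 → non-residue.
Total quadratic residues among the 6: 4.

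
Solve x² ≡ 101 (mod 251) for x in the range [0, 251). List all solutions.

58, 193

Since 251 ≡ 3 (mod 4), a square root of 101 is 101^((251+1)/4) = 101^63 mod 251.
Repeated squaring: 101^2≡161, 101^4≡68, 101^8≡106, 101^16≡192, 101^32≡218 (mod 251).
101^63 = 101^(32+16+8+4+2+1) ≡ 58 (mod 251).
Check: 58² = 3364 ≡ 101 (mod 251). The two roots are 58 and 193.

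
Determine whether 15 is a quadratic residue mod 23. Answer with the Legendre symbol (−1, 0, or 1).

Reciprocity: 15 ≡ 3 and 23 ≡ 3 (mod 4), so (15/23) = −(23/15).
Reduce top mod 15: now compute (8/15).
Pull out 2^3: since 15 ≡ 7 (mod 8), (2/15) = +1, so (2/15)^3 = +1.
Reached (1/15) = 1. Collecting the sign flips along the way, the symbol is -1.

-1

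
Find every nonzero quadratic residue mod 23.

1, 2, 3, 4, 6, 8, 9, 12, 13, 16, 18

Square k = 1,…,11 (k and 23−k give the same square):
1²=1, 2²=4, 3²=9, 4²=16, 5²≡2, 6²≡13, 7²≡3, 8²≡18, 9²≡12, 10²≡8, 11²≡6 (mod 23).
So the quadratic residues mod 23 are {1, 2, 3, 4, 6, 8, 9, 12, 13, 16, 18}.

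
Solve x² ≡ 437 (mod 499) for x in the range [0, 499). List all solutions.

Since 499 ≡ 3 (mod 4), a square root of 437 is 437^((499+1)/4) = 437^125 mod 499.
Repeated squaring: 437^2≡351, 437^4≡447, 437^8≡209, 437^16≡268, 437^32≡467, 437^64≡26 (mod 499).
437^125 = 437^(64+32+16+8+4+1) ≡ 307 (mod 499).
Check: 307² = 94249 ≡ 437 (mod 499). The two roots are 192 and 307.

192, 307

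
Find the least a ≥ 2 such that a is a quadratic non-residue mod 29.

2

(2/29) = −1, so 2 is the smallest positive non-residue mod 29.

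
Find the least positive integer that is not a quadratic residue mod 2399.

11

(2/2399) = +1, so 2 is a residue.
(3/2399) = +1, so 3 is a residue.
(4/2399) = +1, so 4 is a residue.
(5/2399) = +1, so 5 is a residue.
(6/2399) = +1, so 6 is a residue.
(7/2399) = +1, so 7 is a residue.
(8/2399) = +1, so 8 is a residue.
(9/2399) = +1, so 9 is a residue.
(10/2399) = +1, so 10 is a residue.
(11/2399) = −1, so 11 is the smallest positive non-residue mod 2399.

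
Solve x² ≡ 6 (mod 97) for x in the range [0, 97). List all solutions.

43, 54

97 ≡ 1 (mod 4), so we find a root by search.
Trying successive values, 43² = 1849 ≡ 6 (mod 97). The other root is 97 − 43 = 54.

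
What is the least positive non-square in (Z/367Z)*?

(2/367) = +1, so 2 is a residue.
(3/367) = −1, so 3 is the smallest positive non-residue mod 367.

3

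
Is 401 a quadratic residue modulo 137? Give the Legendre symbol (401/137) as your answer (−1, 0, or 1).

First reduce: 401 ≡ 127 (mod 137).
Reciprocity: 127 ≡ 3 and 137 ≡ 1 (mod 4), so (127/137) = +(137/127).
Reduce top mod 127: now compute (10/127).
Pull out 2: since 127 ≡ 7 (mod 8), (2/127) = +1.
Reciprocity: 5 ≡ 1 and 127 ≡ 3 (mod 4), so (5/127) = +(127/5).
Reduce top mod 5: now compute (2/5).
Pull out 2: since 5 ≡ 5 (mod 8), (2/5) = -1.
Reached (1/5) = 1. Collecting the sign flips along the way, the symbol is -1.

-1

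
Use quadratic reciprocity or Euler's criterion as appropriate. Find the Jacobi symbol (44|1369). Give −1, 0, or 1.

Pull out 2^2: since 1369 ≡ 1 (mod 8), (2/1369) = +1, so (2/1369)^2 = +1.
Reciprocity: 11 ≡ 3 and 1369 ≡ 1 (mod 4), so (11/1369) = +(1369/11).
Reduce top mod 11: now compute (5/11).
Reciprocity: 5 ≡ 1 and 11 ≡ 3 (mod 4), so (5/11) = +(11/5).
Reduce top mod 5: now compute (1/5).
Reached (1/5) = 1. Collecting the sign flips along the way, the symbol is +1.

1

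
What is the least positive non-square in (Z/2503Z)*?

(2/2503) = +1, so 2 is a residue.
(3/2503) = −1, so 3 is the smallest positive non-residue mod 2503.

3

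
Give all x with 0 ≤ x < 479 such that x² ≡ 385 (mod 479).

109, 370

Since 479 ≡ 3 (mod 4), a square root of 385 is 385^((479+1)/4) = 385^120 mod 479.
Repeated squaring: 385^2≡214, 385^4≡291, 385^8≡377, 385^16≡345, 385^32≡233, 385^64≡162 (mod 479).
385^120 = 385^(64+32+16+8) ≡ 109 (mod 479).
Check: 109² = 11881 ≡ 385 (mod 479). The two roots are 109 and 370.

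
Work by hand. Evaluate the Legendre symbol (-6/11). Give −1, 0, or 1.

1

First reduce: -6 ≡ 5 (mod 11).
Reciprocity: 5 ≡ 1 and 11 ≡ 3 (mod 4), so (5/11) = +(11/5).
Reduce top mod 5: now compute (1/5).
Reached (1/5) = 1. Collecting the sign flips along the way, the symbol is +1.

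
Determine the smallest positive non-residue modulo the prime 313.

5

(2/313) = +1, so 2 is a residue.
(3/313) = +1, so 3 is a residue.
(4/313) = +1, so 4 is a residue.
(5/313) = −1, so 5 is the smallest positive non-residue mod 313.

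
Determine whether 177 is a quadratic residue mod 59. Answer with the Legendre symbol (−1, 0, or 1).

First reduce: 177 ≡ 0 (mod 59).
Top reduces to 0: gcd > 1, so the symbol is 0.

0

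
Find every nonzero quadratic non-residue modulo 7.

3 5 6

Square k = 1,…,3 (k and 7−k give the same square):
1²=1, 2²=4, 3²≡2 (mod 7).
The residues are {1, 2, 4}; the non-residues are the remaining 3 nonzero classes.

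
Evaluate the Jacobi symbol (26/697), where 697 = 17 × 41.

Pull out 2: since 697 ≡ 1 (mod 8), (2/697) = +1.
Reciprocity: 13 ≡ 1 and 697 ≡ 1 (mod 4), so (13/697) = +(697/13).
Reduce top mod 13: now compute (8/13).
Pull out 2^3: since 13 ≡ 5 (mod 8), (2/13) = -1, so (2/13)^3 = -1.
Reached (1/13) = 1. Collecting the sign flips along the way, the symbol is -1.

-1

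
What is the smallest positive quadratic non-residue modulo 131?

2

(2/131) = −1, so 2 is the smallest positive non-residue mod 131.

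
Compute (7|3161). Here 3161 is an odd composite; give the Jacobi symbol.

1

Reciprocity: 7 ≡ 3 and 3161 ≡ 1 (mod 4), so (7/3161) = +(3161/7).
Reduce top mod 7: now compute (4/7).
Pull out 2^2: since 7 ≡ 7 (mod 8), (2/7) = +1, so (2/7)^2 = +1.
Reached (1/7) = 1. Collecting the sign flips along the way, the symbol is +1.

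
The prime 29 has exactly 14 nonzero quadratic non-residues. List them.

2 3 8 10 11 12 14 15 17 18 19 21 26 27

Square k = 1,…,14 (k and 29−k give the same square):
1²=1, 2²=4, 3²=9, 4²=16, 5²=25, 6²≡7, 7²≡20, 8²≡6, 9²≡23, 10²≡13, 11²≡5, 12²≡28, 13²≡24, 14²≡22 (mod 29).
The residues are {1, 4, 5, 6, 7, 9, 13, 16, 20, 22, 23, 24, 25, 28}; the non-residues are the remaining 14 nonzero classes.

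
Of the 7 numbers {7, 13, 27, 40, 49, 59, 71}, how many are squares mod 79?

3

(7/79) = -1 → non-residue.
(13/79) = +1 → QR.
(27/79) = -1 → non-residue.
(40/79) = +1 → QR.
(49/79) = +1 → QR.
(59/79) = -1 → non-residue.
(71/79) = -1 → non-residue.
Total quadratic residues among the 7: 3.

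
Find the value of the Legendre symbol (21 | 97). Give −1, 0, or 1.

Euler's criterion: (21/97) ≡ 21^48 (mod 97).
21^2 ≡ 53 (mod 97)
21^4 ≡ 93 (mod 97)
21^8 ≡ 16 (mod 97)
21^16 ≡ 62 (mod 97)
21^32 ≡ 61 (mod 97)
21^48 = 21^(32+16) ≡ 96 (mod 97).
Result is 96 ≡ −1, so (21/97) = −1.

-1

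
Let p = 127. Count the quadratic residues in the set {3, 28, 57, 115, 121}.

(3/127) = -1 → non-residue.
(28/127) = -1 → non-residue.
(57/127) = -1 → non-residue.
(115/127) = +1 → QR.
(121/127) = +1 → QR.
Total quadratic residues among the 5: 2.

2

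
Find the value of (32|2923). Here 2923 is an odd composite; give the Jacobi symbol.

-1

Pull out 2^5: since 2923 ≡ 3 (mod 8), (2/2923) = -1, so (2/2923)^5 = -1.
Reached (1/2923) = 1. Collecting the sign flips along the way, the symbol is -1.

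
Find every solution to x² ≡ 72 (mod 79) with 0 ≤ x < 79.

Since 79 ≡ 3 (mod 4), a square root of 72 is 72^((79+1)/4) = 72^20 mod 79.
Repeated squaring: 72^2≡49, 72^4≡31, 72^8≡13, 72^16≡11 (mod 79).
72^20 = 72^(16+4) ≡ 25 (mod 79).
Check: 25² = 625 ≡ 72 (mod 79). The two roots are 25 and 54.

25, 54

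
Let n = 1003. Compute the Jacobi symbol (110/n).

Pull out 2: since 1003 ≡ 3 (mod 8), (2/1003) = -1.
Reciprocity: 55 ≡ 3 and 1003 ≡ 3 (mod 4), so (55/1003) = −(1003/55).
Reduce top mod 55: now compute (13/55).
Reciprocity: 13 ≡ 1 and 55 ≡ 3 (mod 4), so (13/55) = +(55/13).
Reduce top mod 13: now compute (3/13).
Reciprocity: 3 ≡ 3 and 13 ≡ 1 (mod 4), so (3/13) = +(13/3).
Reduce top mod 3: now compute (1/3).
Reached (1/3) = 1. Collecting the sign flips along the way, the symbol is +1.

1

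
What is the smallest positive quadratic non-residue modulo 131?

2

(2/131) = −1, so 2 is the smallest positive non-residue mod 131.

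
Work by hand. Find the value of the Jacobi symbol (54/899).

-1

Pull out 2: since 899 ≡ 3 (mod 8), (2/899) = -1.
Reciprocity: 27 ≡ 3 and 899 ≡ 3 (mod 4), so (27/899) = −(899/27).
Reduce top mod 27: now compute (8/27).
Pull out 2^3: since 27 ≡ 3 (mod 8), (2/27) = -1, so (2/27)^3 = -1.
Reached (1/27) = 1. Collecting the sign flips along the way, the symbol is -1.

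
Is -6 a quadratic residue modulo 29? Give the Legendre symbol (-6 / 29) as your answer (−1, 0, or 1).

1

Euler's criterion: (-6/29) ≡ 23^14 (mod 29).
23^2 ≡ 7 (mod 29)
23^4 ≡ 20 (mod 29)
23^8 ≡ 23 (mod 29)
23^14 = 23^(8+4+2) ≡ 1 (mod 29).
Result is 1, so (-6/29) = 1.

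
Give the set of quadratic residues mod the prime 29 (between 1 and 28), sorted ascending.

1, 4, 5, 6, 7, 9, 13, 16, 20, 22, 23, 24, 25, 28

Square k = 1,…,14 (k and 29−k give the same square):
1²=1, 2²=4, 3²=9, 4²=16, 5²=25, 6²≡7, 7²≡20, 8²≡6, 9²≡23, 10²≡13, 11²≡5, 12²≡28, 13²≡24, 14²≡22 (mod 29).
So the quadratic residues mod 29 are {1, 4, 5, 6, 7, 9, 13, 16, 20, 22, 23, 24, 25, 28}.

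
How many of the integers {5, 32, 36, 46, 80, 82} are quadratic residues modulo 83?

1

(5/83) = -1 → non-residue.
(32/83) = -1 → non-residue.
(36/83) = +1 → QR.
(46/83) = -1 → non-residue.
(80/83) = -1 → non-residue.
(82/83) = -1 → non-residue.
Total quadratic residues among the 6: 1.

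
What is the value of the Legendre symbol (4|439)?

1

Euler's criterion: (4/439) ≡ 4^219 (mod 439).
4^2 ≡ 16 (mod 439)
4^4 ≡ 256 (mod 439)
4^8 ≡ 125 (mod 439)
4^16 ≡ 260 (mod 439)
4^32 ≡ 433 (mod 439)
4^64 ≡ 36 (mod 439)
4^128 ≡ 418 (mod 439)
4^219 = 4^(128+64+16+8+2+1) ≡ 1 (mod 439).
Result is 1, so (4/439) = 1.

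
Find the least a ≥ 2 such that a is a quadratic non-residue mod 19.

(2/19) = −1, so 2 is the smallest positive non-residue mod 19.

2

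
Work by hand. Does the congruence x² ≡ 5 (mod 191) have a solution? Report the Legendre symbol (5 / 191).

Euler's criterion: (5/191) ≡ 5^95 (mod 191).
5^2 ≡ 25 (mod 191)
5^4 ≡ 52 (mod 191)
5^8 ≡ 30 (mod 191)
5^16 ≡ 136 (mod 191)
5^32 ≡ 160 (mod 191)
5^64 ≡ 6 (mod 191)
5^95 = 5^(64+16+8+4+2+1) ≡ 1 (mod 191).
Result is 1, so (5/191) = 1.

1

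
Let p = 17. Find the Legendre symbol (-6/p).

Euler's criterion: (-6/17) ≡ 11^8 (mod 17).
11^2 ≡ 2 (mod 17)
11^4 ≡ 4 (mod 17)
11^8 ≡ 16 (mod 17)
11^8 = 11^(8) ≡ 16 (mod 17).
Result is 16 ≡ −1, so (-6/17) = −1.

-1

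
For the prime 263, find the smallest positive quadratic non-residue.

5

(2/263) = +1, so 2 is a residue.
(3/263) = +1, so 3 is a residue.
(4/263) = +1, so 4 is a residue.
(5/263) = −1, so 5 is the smallest positive non-residue mod 263.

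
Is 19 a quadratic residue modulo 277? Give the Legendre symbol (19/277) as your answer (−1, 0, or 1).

Reciprocity: 19 ≡ 3 and 277 ≡ 1 (mod 4), so (19/277) = +(277/19).
Reduce top mod 19: now compute (11/19).
Reciprocity: 11 ≡ 3 and 19 ≡ 3 (mod 4), so (11/19) = −(19/11).
Reduce top mod 11: now compute (8/11).
Pull out 2^3: since 11 ≡ 3 (mod 8), (2/11) = -1, so (2/11)^3 = -1.
Reached (1/11) = 1. Collecting the sign flips along the way, the symbol is +1.

1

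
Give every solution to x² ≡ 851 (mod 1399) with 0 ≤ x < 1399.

Since 1399 ≡ 3 (mod 4), a square root of 851 is 851^((1399+1)/4) = 851^350 mod 1399.
Repeated squaring: 851^2≡918, 851^4≡526, 851^8≡1073, 851^16≡1351, 851^32≡905, 851^64≡610, 851^128≡1365, 851^256≡1156 (mod 1399).
851^350 = 851^(256+64+16+8+4+2) ≡ 1011 (mod 1399).
Check: 1011² = 1022121 ≡ 851 (mod 1399). The two roots are 388 and 1011.

388, 1011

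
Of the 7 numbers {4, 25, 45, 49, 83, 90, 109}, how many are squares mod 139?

5

(4/139) = +1 → QR.
(25/139) = +1 → QR.
(45/139) = +1 → QR.
(49/139) = +1 → QR.
(83/139) = +1 → QR.
(90/139) = -1 → non-residue.
(109/139) = -1 → non-residue.
Total quadratic residues among the 7: 5.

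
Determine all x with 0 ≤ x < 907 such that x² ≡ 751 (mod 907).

223, 684

Since 907 ≡ 3 (mod 4), a square root of 751 is 751^((907+1)/4) = 751^227 mod 907.
Repeated squaring: 751^2≡754, 751^4≡734, 751^8≡905, 751^16≡4, 751^32≡16, 751^64≡256, 751^128≡232 (mod 907).
751^227 = 751^(128+64+32+2+1) ≡ 684 (mod 907).
Check: 684² = 467856 ≡ 751 (mod 907). The two roots are 223 and 684.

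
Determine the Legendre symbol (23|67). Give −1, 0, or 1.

1

Reciprocity: 23 ≡ 3 and 67 ≡ 3 (mod 4), so (23/67) = −(67/23).
Reduce top mod 23: now compute (21/23).
Reciprocity: 21 ≡ 1 and 23 ≡ 3 (mod 4), so (21/23) = +(23/21).
Reduce top mod 21: now compute (2/21).
Pull out 2: since 21 ≡ 5 (mod 8), (2/21) = -1.
Reached (1/21) = 1. Collecting the sign flips along the way, the symbol is +1.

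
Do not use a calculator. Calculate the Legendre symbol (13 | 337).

Reciprocity: 13 ≡ 1 and 337 ≡ 1 (mod 4), so (13/337) = +(337/13).
Reduce top mod 13: now compute (12/13).
Pull out 2^2: since 13 ≡ 5 (mod 8), (2/13) = -1, so (2/13)^2 = +1.
Reciprocity: 3 ≡ 3 and 13 ≡ 1 (mod 4), so (3/13) = +(13/3).
Reduce top mod 3: now compute (1/3).
Reached (1/3) = 1. Collecting the sign flips along the way, the symbol is +1.

1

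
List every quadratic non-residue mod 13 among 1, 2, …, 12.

Square k = 1,…,6 (k and 13−k give the same square):
1²=1, 2²=4, 3²=9, 4²≡3, 5²≡12, 6²≡10 (mod 13).
The residues are {1, 3, 4, 9, 10, 12}; the non-residues are the remaining 6 nonzero classes.

2, 5, 6, 7, 8, 11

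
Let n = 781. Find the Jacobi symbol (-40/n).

-1

First reduce: -40 ≡ 741 (mod 781).
Reciprocity: 741 ≡ 1 and 781 ≡ 1 (mod 4), so (741/781) = +(781/741).
Reduce top mod 741: now compute (40/741).
Pull out 2^3: since 741 ≡ 5 (mod 8), (2/741) = -1, so (2/741)^3 = -1.
Reciprocity: 5 ≡ 1 and 741 ≡ 1 (mod 4), so (5/741) = +(741/5).
Reduce top mod 5: now compute (1/5).
Reached (1/5) = 1. Collecting the sign flips along the way, the symbol is -1.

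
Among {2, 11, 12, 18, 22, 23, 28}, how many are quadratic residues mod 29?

(2/29) = -1 → non-residue.
(11/29) = -1 → non-residue.
(12/29) = -1 → non-residue.
(18/29) = -1 → non-residue.
(22/29) = +1 → QR.
(23/29) = +1 → QR.
(28/29) = +1 → QR.
Total quadratic residues among the 7: 3.

3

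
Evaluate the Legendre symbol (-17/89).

1

First reduce: -17 ≡ 72 (mod 89).
Pull out 2^3: since 89 ≡ 1 (mod 8), (2/89) = +1, so (2/89)^3 = +1.
Reciprocity: 9 ≡ 1 and 89 ≡ 1 (mod 4), so (9/89) = +(89/9).
Reduce top mod 9: now compute (8/9).
Pull out 2^3: since 9 ≡ 1 (mod 8), (2/9) = +1, so (2/9)^3 = +1.
Reached (1/9) = 1. Collecting the sign flips along the way, the symbol is +1.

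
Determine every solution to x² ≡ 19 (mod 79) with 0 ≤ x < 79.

16, 63

Since 79 ≡ 3 (mod 4), a square root of 19 is 19^((79+1)/4) = 19^20 mod 79.
Repeated squaring: 19^2≡45, 19^4≡50, 19^8≡51, 19^16≡73 (mod 79).
19^20 = 19^(16+4) ≡ 16 (mod 79).
Check: 16² = 256 ≡ 19 (mod 79). The two roots are 16 and 63.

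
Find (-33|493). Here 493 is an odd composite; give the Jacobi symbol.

First reduce: -33 ≡ 460 (mod 493).
Pull out 2^2: since 493 ≡ 5 (mod 8), (2/493) = -1, so (2/493)^2 = +1.
Reciprocity: 115 ≡ 3 and 493 ≡ 1 (mod 4), so (115/493) = +(493/115).
Reduce top mod 115: now compute (33/115).
Reciprocity: 33 ≡ 1 and 115 ≡ 3 (mod 4), so (33/115) = +(115/33).
Reduce top mod 33: now compute (16/33).
Pull out 2^4: since 33 ≡ 1 (mod 8), (2/33) = +1, so (2/33)^4 = +1.
Reached (1/33) = 1. Collecting the sign flips along the way, the symbol is +1.

1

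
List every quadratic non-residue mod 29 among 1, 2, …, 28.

2 3 8 10 11 12 14 15 17 18 19 21 26 27

Square k = 1,…,14 (k and 29−k give the same square):
1²=1, 2²=4, 3²=9, 4²=16, 5²=25, 6²≡7, 7²≡20, 8²≡6, 9²≡23, 10²≡13, 11²≡5, 12²≡28, 13²≡24, 14²≡22 (mod 29).
The residues are {1, 4, 5, 6, 7, 9, 13, 16, 20, 22, 23, 24, 25, 28}; the non-residues are the remaining 14 nonzero classes.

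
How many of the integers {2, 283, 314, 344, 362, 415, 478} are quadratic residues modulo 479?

(2/479) = +1 → QR.
(283/479) = -1 → non-residue.
(314/479) = -1 → non-residue.
(344/479) = -1 → non-residue.
(362/479) = +1 → QR.
(415/479) = -1 → non-residue.
(478/479) = -1 → non-residue.
Total quadratic residues among the 7: 2.

2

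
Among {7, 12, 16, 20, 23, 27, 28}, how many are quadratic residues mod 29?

5

(7/29) = +1 → QR.
(12/29) = -1 → non-residue.
(16/29) = +1 → QR.
(20/29) = +1 → QR.
(23/29) = +1 → QR.
(27/29) = -1 → non-residue.
(28/29) = +1 → QR.
Total quadratic residues among the 7: 5.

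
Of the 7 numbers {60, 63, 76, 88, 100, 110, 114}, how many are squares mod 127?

4

(60/127) = +1 → QR.
(63/127) = -1 → non-residue.
(76/127) = +1 → QR.
(88/127) = +1 → QR.
(100/127) = +1 → QR.
(110/127) = -1 → non-residue.
(114/127) = -1 → non-residue.
Total quadratic residues among the 7: 4.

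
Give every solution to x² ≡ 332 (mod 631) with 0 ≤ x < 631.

111, 520

Since 631 ≡ 3 (mod 4), a square root of 332 is 332^((631+1)/4) = 332^158 mod 631.
Repeated squaring: 332^2≡430, 332^4≡17, 332^8≡289, 332^16≡229, 332^32≡68, 332^64≡207, 332^128≡572 (mod 631).
332^158 = 332^(128+16+8+4+2) ≡ 111 (mod 631).
Check: 111² = 12321 ≡ 332 (mod 631). The two roots are 111 and 520.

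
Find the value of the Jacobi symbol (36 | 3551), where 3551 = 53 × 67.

1

Pull out 2^2: since 3551 ≡ 7 (mod 8), (2/3551) = +1, so (2/3551)^2 = +1.
Reciprocity: 9 ≡ 1 and 3551 ≡ 3 (mod 4), so (9/3551) = +(3551/9).
Reduce top mod 9: now compute (5/9).
Reciprocity: 5 ≡ 1 and 9 ≡ 1 (mod 4), so (5/9) = +(9/5).
Reduce top mod 5: now compute (4/5).
Pull out 2^2: since 5 ≡ 5 (mod 8), (2/5) = -1, so (2/5)^2 = +1.
Reached (1/5) = 1. Collecting the sign flips along the way, the symbol is +1.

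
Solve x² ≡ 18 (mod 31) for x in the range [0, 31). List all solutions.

Since 31 ≡ 3 (mod 4), a square root of 18 is 18^((31+1)/4) = 18^8 mod 31.
Repeated squaring: 18^2≡14, 18^4≡10, 18^8≡7 (mod 31).
18^8 = 18^(8) ≡ 7 (mod 31).
Check: 7² = 49 ≡ 18 (mod 31). The two roots are 7 and 24.

7, 24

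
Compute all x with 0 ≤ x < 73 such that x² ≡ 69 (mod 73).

73 ≡ 1 (mod 4), so we find a root by search.
Trying successive values, 19² = 361 ≡ 69 (mod 73). The other root is 73 − 19 = 54.

19, 54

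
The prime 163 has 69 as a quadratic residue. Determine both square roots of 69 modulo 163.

45, 118

Since 163 ≡ 3 (mod 4), a square root of 69 is 69^((163+1)/4) = 69^41 mod 163.
Repeated squaring: 69^2≡34, 69^4≡15, 69^8≡62, 69^16≡95, 69^32≡60 (mod 163).
69^41 = 69^(32+8+1) ≡ 118 (mod 163).
Check: 118² = 13924 ≡ 69 (mod 163). The two roots are 45 and 118.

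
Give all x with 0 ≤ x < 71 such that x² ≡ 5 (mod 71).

Since 71 ≡ 3 (mod 4), a square root of 5 is 5^((71+1)/4) = 5^18 mod 71.
Repeated squaring: 5^2≡25, 5^4≡57, 5^8≡54, 5^16≡5 (mod 71).
5^18 = 5^(16+2) ≡ 54 (mod 71).
Check: 54² = 2916 ≡ 5 (mod 71). The two roots are 17 and 54.

17, 54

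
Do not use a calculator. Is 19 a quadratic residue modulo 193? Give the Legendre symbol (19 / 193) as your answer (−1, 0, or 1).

Euler's criterion: (19/193) ≡ 19^96 (mod 193).
19^2 ≡ 168 (mod 193)
19^4 ≡ 46 (mod 193)
19^8 ≡ 186 (mod 193)
19^16 ≡ 49 (mod 193)
19^32 ≡ 85 (mod 193)
19^64 ≡ 84 (mod 193)
19^96 = 19^(64+32) ≡ 192 (mod 193).
Result is 192 ≡ −1, so (19/193) = −1.

-1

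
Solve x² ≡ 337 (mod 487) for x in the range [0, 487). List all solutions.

Since 487 ≡ 3 (mod 4), a square root of 337 is 337^((487+1)/4) = 337^122 mod 487.
Repeated squaring: 337^2≡98, 337^4≡351, 337^8≡477, 337^16≡100, 337^32≡260, 337^64≡394 (mod 487).
337^122 = 337^(64+32+16+8+2) ≡ 270 (mod 487).
Check: 270² = 72900 ≡ 337 (mod 487). The two roots are 217 and 270.

217, 270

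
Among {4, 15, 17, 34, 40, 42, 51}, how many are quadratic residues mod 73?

(4/73) = +1 → QR.
(15/73) = -1 → non-residue.
(17/73) = -1 → non-residue.
(34/73) = -1 → non-residue.
(40/73) = -1 → non-residue.
(42/73) = -1 → non-residue.
(51/73) = -1 → non-residue.
Total quadratic residues among the 7: 1.

1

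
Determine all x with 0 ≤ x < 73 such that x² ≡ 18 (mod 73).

23, 50

73 ≡ 1 (mod 4), so we find a root by search.
Trying successive values, 23² = 529 ≡ 18 (mod 73). The other root is 73 − 23 = 50.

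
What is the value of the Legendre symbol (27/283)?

Euler's criterion: (27/283) ≡ 27^141 (mod 283).
27^2 ≡ 163 (mod 283)
27^4 ≡ 250 (mod 283)
27^8 ≡ 240 (mod 283)
27^16 ≡ 151 (mod 283)
27^32 ≡ 161 (mod 283)
27^64 ≡ 168 (mod 283)
27^128 ≡ 207 (mod 283)
27^141 = 27^(128+8+4+1) ≡ 282 (mod 283).
Result is 282 ≡ −1, so (27/283) = −1.

-1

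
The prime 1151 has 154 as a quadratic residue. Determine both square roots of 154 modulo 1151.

Since 1151 ≡ 3 (mod 4), a square root of 154 is 154^((1151+1)/4) = 154^288 mod 1151.
Repeated squaring: 154^2≡696, 154^4≡996, 154^8≡1005, 154^16≡598, 154^32≡794, 154^64≡839, 154^128≡660, 154^256≡522 (mod 1151).
154^288 = 154^(256+32) ≡ 108 (mod 1151).
Check: 108² = 11664 ≡ 154 (mod 1151). The two roots are 108 and 1043.

108, 1043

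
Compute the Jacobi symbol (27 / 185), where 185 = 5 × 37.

-1

Reciprocity: 27 ≡ 3 and 185 ≡ 1 (mod 4), so (27/185) = +(185/27).
Reduce top mod 27: now compute (23/27).
Reciprocity: 23 ≡ 3 and 27 ≡ 3 (mod 4), so (23/27) = −(27/23).
Reduce top mod 23: now compute (4/23).
Pull out 2^2: since 23 ≡ 7 (mod 8), (2/23) = +1, so (2/23)^2 = +1.
Reached (1/23) = 1. Collecting the sign flips along the way, the symbol is -1.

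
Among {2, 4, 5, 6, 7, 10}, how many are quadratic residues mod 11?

2

(2/11) = -1 → non-residue.
(4/11) = +1 → QR.
(5/11) = +1 → QR.
(6/11) = -1 → non-residue.
(7/11) = -1 → non-residue.
(10/11) = -1 → non-residue.
Total quadratic residues among the 6: 2.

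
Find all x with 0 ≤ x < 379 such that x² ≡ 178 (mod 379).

168, 211

Since 379 ≡ 3 (mod 4), a square root of 178 is 178^((379+1)/4) = 178^95 mod 379.
Repeated squaring: 178^2≡227, 178^4≡364, 178^8≡225, 178^16≡218, 178^32≡149, 178^64≡219 (mod 379).
178^95 = 178^(64+16+8+4+2+1) ≡ 211 (mod 379).
Check: 211² = 44521 ≡ 178 (mod 379). The two roots are 168 and 211.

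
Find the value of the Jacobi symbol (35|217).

Reciprocity: 35 ≡ 3 and 217 ≡ 1 (mod 4), so (35/217) = +(217/35).
Reduce top mod 35: now compute (7/35).
Reciprocity: 7 ≡ 3 and 35 ≡ 3 (mod 4), so (7/35) = −(35/7).
Reduce top mod 7: now compute (0/7).
Top reduces to 0: gcd > 1, so the symbol is 0.

0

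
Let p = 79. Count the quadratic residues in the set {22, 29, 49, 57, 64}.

3

(22/79) = +1 → QR.
(29/79) = -1 → non-residue.
(49/79) = +1 → QR.
(57/79) = -1 → non-residue.
(64/79) = +1 → QR.
Total quadratic residues among the 5: 3.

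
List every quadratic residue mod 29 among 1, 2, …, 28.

1 4 5 6 7 9 13 16 20 22 23 24 25 28

Square k = 1,…,14 (k and 29−k give the same square):
1²=1, 2²=4, 3²=9, 4²=16, 5²=25, 6²≡7, 7²≡20, 8²≡6, 9²≡23, 10²≡13, 11²≡5, 12²≡28, 13²≡24, 14²≡22 (mod 29).
So the quadratic residues mod 29 are {1, 4, 5, 6, 7, 9, 13, 16, 20, 22, 23, 24, 25, 28}.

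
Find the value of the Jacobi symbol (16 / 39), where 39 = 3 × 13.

Pull out 2^4: since 39 ≡ 7 (mod 8), (2/39) = +1, so (2/39)^4 = +1.
Reached (1/39) = 1. Collecting the sign flips along the way, the symbol is +1.

1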